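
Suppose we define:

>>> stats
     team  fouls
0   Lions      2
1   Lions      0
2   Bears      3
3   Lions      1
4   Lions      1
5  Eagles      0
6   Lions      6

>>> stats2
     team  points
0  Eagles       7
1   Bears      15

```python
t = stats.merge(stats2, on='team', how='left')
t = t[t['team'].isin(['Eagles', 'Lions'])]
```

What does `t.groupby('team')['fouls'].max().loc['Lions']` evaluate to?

merge on 'team' (how='left') → 7 rows:
     team  fouls  points
0   Lions      2     NaN
1   Lions      0     NaN
2   Bears      3    15.0
3   Lions      1     NaN
4   Lions      1     NaN
5  Eagles      0     7.0
6   Lions      6     NaN
filter rows where team in ['Eagles', 'Lions']:
     team  fouls  points
0   Lions      2     NaN
1   Lions      0     NaN
3   Lions      1     NaN
4   Lions      1     NaN
5  Eagles      0     7.0
6   Lions      6     NaN
group by team, max of fouls:
team
Eagles    0
Lions     6
Name: fouls, dtype: int64
Finally, value at index 'Lions' = 6.

6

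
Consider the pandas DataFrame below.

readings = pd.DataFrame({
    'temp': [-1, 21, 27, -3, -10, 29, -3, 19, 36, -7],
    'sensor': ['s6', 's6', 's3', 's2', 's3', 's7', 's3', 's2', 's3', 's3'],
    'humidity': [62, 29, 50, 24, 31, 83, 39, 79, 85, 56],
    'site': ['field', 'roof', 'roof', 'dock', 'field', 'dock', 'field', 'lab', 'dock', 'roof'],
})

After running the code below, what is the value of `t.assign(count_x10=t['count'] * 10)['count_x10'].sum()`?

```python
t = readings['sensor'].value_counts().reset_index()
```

value_counts of sensor:
sensor
s3    5
s6    2
s2    2
s7    1
Name: count, dtype: int64
reset_index():
  sensor  count
0     s3      5
1     s6      2
2     s2      2
3     s7      1
add column count_x10 = t['count'] * 10:
  sensor  count  count_x10
0     s3      5         50
1     s6      2         20
2     s2      2         20
3     s7      1         10
Finally, sum of column 'count_x10' = 100.

100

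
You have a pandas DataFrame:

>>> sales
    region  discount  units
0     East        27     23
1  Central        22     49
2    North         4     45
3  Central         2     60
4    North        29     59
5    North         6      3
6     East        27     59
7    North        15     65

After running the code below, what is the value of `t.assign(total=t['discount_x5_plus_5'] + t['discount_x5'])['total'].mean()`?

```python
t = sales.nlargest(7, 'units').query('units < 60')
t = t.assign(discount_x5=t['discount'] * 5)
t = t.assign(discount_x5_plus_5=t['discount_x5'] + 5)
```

take 7 rows with largest units:
    region  discount  units
7    North        15     65
3  Central         2     60
4    North        29     59
6     East        27     59
1  Central        22     49
2    North         4     45
0     East        27     23
filter rows where units < 60:
    region  discount  units
4    North        29     59
6     East        27     59
1  Central        22     49
2    North         4     45
0     East        27     23
add column discount_x5 = t['discount'] * 5:
    region  discount  units  discount_x5
4    North        29     59          145
6     East        27     59          135
1  Central        22     49          110
2    North         4     45           20
0     East        27     23          135
add column discount_x5_plus_5 = t['discount_x5'] + 5:
    region  discount  units  discount_x5  discount_x5_plus_5
4    North        29     59          145                 150
6     East        27     59          135                 140
1  Central        22     49          110                 115
2    North         4     45           20                  25
0     East        27     23          135                 140
add column total = t['discount_x5_plus_5'] + t['discount_x5']:
    region  discount  units  discount_x5  discount_x5_plus_5  total
4    North        29     59          145                 150    295
6     East        27     59          135                 140    275
1  Central        22     49          110                 115    225
2    North         4     45           20                  25     45
0     East        27     23          135                 140    275
So mean() = 223.0.

223.0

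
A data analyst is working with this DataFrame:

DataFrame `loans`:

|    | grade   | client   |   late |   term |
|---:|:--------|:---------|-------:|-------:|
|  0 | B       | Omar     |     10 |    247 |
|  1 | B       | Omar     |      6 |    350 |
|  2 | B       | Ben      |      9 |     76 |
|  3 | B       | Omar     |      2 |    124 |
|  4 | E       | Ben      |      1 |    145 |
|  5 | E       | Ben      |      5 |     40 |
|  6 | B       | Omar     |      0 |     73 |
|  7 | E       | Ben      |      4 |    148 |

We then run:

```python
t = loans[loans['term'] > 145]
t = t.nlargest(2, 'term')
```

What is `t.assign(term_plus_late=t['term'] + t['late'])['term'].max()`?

filter rows where term > 145:
  grade client  late  term
0     B   Omar    10   247
1     B   Omar     6   350
7     E    Ben     4   148
take 2 rows with largest term:
  grade client  late  term
1     B   Omar     6   350
0     B   Omar    10   247
add column term_plus_late = t['term'] + t['late']:
  grade client  late  term  term_plus_late
1     B   Omar     6   350             356
0     B   Omar    10   247             257
Finally, max of column 'term' = 350.

350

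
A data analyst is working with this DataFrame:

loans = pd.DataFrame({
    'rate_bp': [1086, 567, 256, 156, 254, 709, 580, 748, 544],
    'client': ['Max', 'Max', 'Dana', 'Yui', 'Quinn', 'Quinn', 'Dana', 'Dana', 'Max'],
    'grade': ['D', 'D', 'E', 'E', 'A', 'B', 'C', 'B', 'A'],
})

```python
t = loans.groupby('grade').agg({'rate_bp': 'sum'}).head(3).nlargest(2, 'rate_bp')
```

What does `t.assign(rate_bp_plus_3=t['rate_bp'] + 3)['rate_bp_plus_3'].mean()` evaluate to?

group by grade, sum of rate_bp:
       rate_bp
grade         
A          798
B         1457
C          580
D         1653
E          412
take first 3 rows:
       rate_bp
grade         
A          798
B         1457
C          580
take 2 rows with largest rate_bp:
       rate_bp
grade         
B         1457
A          798
add column rate_bp_plus_3 = t['rate_bp'] + 3:
       rate_bp  rate_bp_plus_3
grade                         
B         1457            1460
A          798             801
Taking the mean of column 'rate_bp_plus_3' gives 1130.5.

1130.5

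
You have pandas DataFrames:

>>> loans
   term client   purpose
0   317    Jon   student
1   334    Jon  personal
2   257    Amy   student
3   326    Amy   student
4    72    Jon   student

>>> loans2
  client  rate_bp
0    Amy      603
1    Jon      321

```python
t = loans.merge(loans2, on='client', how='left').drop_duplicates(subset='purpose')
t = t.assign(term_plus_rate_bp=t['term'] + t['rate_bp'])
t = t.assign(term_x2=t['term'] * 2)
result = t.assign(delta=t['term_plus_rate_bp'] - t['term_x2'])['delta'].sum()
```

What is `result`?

-9

merge on 'client' (how='left') → 5 rows:
   term client   purpose  rate_bp
0   317    Jon   student      321
1   334    Jon  personal      321
2   257    Amy   student      603
3   326    Amy   student      603
4    72    Jon   student      321
drop duplicate purpose (keep=first):
   term client   purpose  rate_bp
0   317    Jon   student      321
1   334    Jon  personal      321
add column term_plus_rate_bp = t['term'] + t['rate_bp']:
   term client   purpose  rate_bp  term_plus_rate_bp
0   317    Jon   student      321                638
1   334    Jon  personal      321                655
add column term_x2 = t['term'] * 2:
   term client   purpose  rate_bp  term_plus_rate_bp  term_x2
0   317    Jon   student      321                638      634
1   334    Jon  personal      321                655      668
add column delta = t['term_plus_rate_bp'] - t['term_x2']:
   term client   purpose  rate_bp  term_plus_rate_bp  term_x2  delta
0   317    Jon   student      321                638      634      4
1   334    Jon  personal      321                655      668    -13
Finally, sum of column 'delta' = -9.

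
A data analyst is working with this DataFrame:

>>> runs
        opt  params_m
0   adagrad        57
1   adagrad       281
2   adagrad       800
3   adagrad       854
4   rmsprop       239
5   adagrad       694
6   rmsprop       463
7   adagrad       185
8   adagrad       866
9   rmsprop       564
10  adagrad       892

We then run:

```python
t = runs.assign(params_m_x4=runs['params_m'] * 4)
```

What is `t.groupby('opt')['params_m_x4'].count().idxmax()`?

add column params_m_x4 = runs['params_m'] * 4:
        opt  params_m  params_m_x4
0   adagrad        57          228
1   adagrad       281         1124
2   adagrad       800         3200
3   adagrad       854         3416
4   rmsprop       239          956
5   adagrad       694         2776
6   rmsprop       463         1852
7   adagrad       185          740
8   adagrad       866         3464
9   rmsprop       564         2256
10  adagrad       892         3568
group by opt, count of params_m_x4:
opt
adagrad    8
rmsprop    3
Name: params_m_x4, dtype: int64
The label with the largest value is adagrad.

adagrad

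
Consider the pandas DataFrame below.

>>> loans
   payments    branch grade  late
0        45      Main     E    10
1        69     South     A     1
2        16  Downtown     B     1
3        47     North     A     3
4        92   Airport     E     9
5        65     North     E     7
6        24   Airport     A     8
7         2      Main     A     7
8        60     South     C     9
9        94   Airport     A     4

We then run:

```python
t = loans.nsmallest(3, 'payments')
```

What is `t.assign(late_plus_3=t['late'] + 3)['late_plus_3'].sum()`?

take 3 rows with smallest payments:
   payments    branch grade  late
7         2      Main     A     7
2        16  Downtown     B     1
6        24   Airport     A     8
add column late_plus_3 = t['late'] + 3:
   payments    branch grade  late  late_plus_3
7         2      Main     A     7           10
2        16  Downtown     B     1            4
6        24   Airport     A     8           11
Reading off the sum of column 'late_plus_3', we get 25.

25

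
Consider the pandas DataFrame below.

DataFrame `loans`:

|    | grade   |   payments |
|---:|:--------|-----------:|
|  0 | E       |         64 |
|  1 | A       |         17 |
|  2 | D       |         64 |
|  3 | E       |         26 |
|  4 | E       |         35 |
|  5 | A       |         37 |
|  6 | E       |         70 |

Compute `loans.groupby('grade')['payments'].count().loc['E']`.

4

group by grade, count of payments:
grade
A    2
D    1
E    4
Name: payments, dtype: int64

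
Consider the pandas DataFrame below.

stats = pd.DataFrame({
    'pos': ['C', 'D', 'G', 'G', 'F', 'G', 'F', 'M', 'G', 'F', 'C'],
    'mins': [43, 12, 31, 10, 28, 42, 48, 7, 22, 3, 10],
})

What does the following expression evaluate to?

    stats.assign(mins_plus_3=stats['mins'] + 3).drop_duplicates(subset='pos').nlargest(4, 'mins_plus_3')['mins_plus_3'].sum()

126

add column mins_plus_3 = stats['mins'] + 3:
   pos  mins  mins_plus_3
0    C    43           46
1    D    12           15
2    G    31           34
3    G    10           13
4    F    28           31
5    G    42           45
6    F    48           51
7    M     7           10
8    G    22           25
9    F     3            6
10   C    10           13
drop duplicate pos (keep=first):
  pos  mins  mins_plus_3
0   C    43           46
1   D    12           15
2   G    31           34
4   F    28           31
7   M     7           10
take 4 rows with largest mins_plus_3:
  pos  mins  mins_plus_3
0   C    43           46
2   G    31           34
4   F    28           31
1   D    12           15
So sum() = 126.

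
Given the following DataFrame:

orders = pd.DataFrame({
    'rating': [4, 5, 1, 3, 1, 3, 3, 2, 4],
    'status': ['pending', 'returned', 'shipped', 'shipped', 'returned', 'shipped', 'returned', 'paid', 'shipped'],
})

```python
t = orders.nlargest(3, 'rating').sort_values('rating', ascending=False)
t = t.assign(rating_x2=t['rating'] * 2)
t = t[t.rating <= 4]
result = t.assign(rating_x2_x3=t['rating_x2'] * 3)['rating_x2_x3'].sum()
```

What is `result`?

take 3 rows with largest rating:
   rating    status
1       5  returned
0       4   pending
8       4   shipped
sort by rating descending:
   rating    status
1       5  returned
0       4   pending
8       4   shipped
add column rating_x2 = t['rating'] * 2:
   rating    status  rating_x2
1       5  returned         10
0       4   pending          8
8       4   shipped          8
filter rows where rating <= 4:
   rating   status  rating_x2
0       4  pending          8
8       4  shipped          8
add column rating_x2_x3 = t['rating_x2'] * 3:
   rating   status  rating_x2  rating_x2_x3
0       4  pending          8            24
8       4  shipped          8            24
The sum of column 'rating_x2_x3' is 48.

48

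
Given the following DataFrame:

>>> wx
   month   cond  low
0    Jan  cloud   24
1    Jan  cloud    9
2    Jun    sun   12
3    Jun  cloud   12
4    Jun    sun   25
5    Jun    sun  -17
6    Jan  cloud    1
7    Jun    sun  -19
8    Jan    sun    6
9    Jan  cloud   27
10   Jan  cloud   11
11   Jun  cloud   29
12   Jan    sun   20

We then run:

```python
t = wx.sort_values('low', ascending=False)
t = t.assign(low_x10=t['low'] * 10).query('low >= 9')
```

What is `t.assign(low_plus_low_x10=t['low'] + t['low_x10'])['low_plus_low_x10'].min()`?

sort by low descending:
   month   cond  low
11   Jun  cloud   29
9    Jan  cloud   27
4    Jun    sun   25
0    Jan  cloud   24
12   Jan    sun   20
2    Jun    sun   12
3    Jun  cloud   12
10   Jan  cloud   11
1    Jan  cloud    9
8    Jan    sun    6
6    Jan  cloud    1
5    Jun    sun  -17
7    Jun    sun  -19
add column low_x10 = t['low'] * 10:
   month   cond  low  low_x10
11   Jun  cloud   29      290
9    Jan  cloud   27      270
4    Jun    sun   25      250
0    Jan  cloud   24      240
12   Jan    sun   20      200
2    Jun    sun   12      120
3    Jun  cloud   12      120
10   Jan  cloud   11      110
1    Jan  cloud    9       90
8    Jan    sun    6       60
6    Jan  cloud    1       10
5    Jun    sun  -17     -170
7    Jun    sun  -19     -190
filter rows where low >= 9:
   month   cond  low  low_x10
11   Jun  cloud   29      290
9    Jan  cloud   27      270
4    Jun    sun   25      250
0    Jan  cloud   24      240
12   Jan    sun   20      200
2    Jun    sun   12      120
3    Jun  cloud   12      120
10   Jan  cloud   11      110
1    Jan  cloud    9       90
add column low_plus_low_x10 = t['low'] + t['low_x10']:
   month   cond  low  low_x10  low_plus_low_x10
11   Jun  cloud   29      290               319
9    Jan  cloud   27      270               297
4    Jun    sun   25      250               275
0    Jan  cloud   24      240               264
12   Jan    sun   20      200               220
2    Jun    sun   12      120               132
3    Jun  cloud   12      120               132
10   Jan  cloud   11      110               121
1    Jan  cloud    9       90                99

99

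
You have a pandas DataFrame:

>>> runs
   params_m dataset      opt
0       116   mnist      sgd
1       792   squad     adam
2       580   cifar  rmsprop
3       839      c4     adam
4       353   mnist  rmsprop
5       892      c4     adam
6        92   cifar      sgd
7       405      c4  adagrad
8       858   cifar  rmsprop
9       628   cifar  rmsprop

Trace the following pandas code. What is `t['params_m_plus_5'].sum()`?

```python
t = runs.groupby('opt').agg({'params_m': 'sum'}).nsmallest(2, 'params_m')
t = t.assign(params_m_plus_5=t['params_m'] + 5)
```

623

group by opt, sum of params_m:
         params_m
opt              
adagrad       405
adam         2523
rmsprop      2419
sgd           208
take 2 rows with smallest params_m:
         params_m
opt              
sgd           208
adagrad       405
add column params_m_plus_5 = t['params_m'] + 5:
         params_m  params_m_plus_5
opt                               
sgd           208              213
adagrad       405              410
Hence 623.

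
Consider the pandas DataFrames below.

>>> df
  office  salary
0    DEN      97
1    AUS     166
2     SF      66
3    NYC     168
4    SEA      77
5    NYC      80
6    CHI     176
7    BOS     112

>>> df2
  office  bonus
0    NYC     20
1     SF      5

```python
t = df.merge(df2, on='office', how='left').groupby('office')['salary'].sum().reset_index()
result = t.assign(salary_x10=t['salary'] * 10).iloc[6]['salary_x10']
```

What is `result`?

merge on 'office' (how='left') → 8 rows:
  office  salary  bonus
0    DEN      97    NaN
1    AUS     166    NaN
2     SF      66    5.0
3    NYC     168   20.0
4    SEA      77    NaN
5    NYC      80   20.0
6    CHI     176    NaN
7    BOS     112    NaN
group by office, sum of salary:
office
AUS    166
BOS    112
CHI    176
DEN     97
NYC    248
SEA     77
SF      66
Name: salary, dtype: int64
reset_index():
  office  salary
0    AUS     166
1    BOS     112
2    CHI     176
3    DEN      97
4    NYC     248
5    SEA      77
6     SF      66
add column salary_x10 = t['salary'] * 10:
  office  salary  salary_x10
0    AUS     166        1660
1    BOS     112        1120
2    CHI     176        1760
3    DEN      97         970
4    NYC     248        2480
5    SEA      77         770
6     SF      66         660

660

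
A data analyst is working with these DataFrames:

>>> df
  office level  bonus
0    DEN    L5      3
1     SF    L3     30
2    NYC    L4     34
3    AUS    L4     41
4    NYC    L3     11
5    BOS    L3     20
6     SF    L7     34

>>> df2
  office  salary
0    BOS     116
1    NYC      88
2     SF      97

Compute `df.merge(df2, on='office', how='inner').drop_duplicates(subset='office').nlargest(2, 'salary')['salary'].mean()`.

merge on 'office' (how='inner') → 5 rows:
  office level  bonus  salary
0     SF    L3     30      97
1    NYC    L4     34      88
2    NYC    L3     11      88
3    BOS    L3     20     116
4     SF    L7     34      97
drop duplicate office (keep=first):
  office level  bonus  salary
0     SF    L3     30      97
1    NYC    L4     34      88
3    BOS    L3     20     116
take 2 rows with largest salary:
  office level  bonus  salary
3    BOS    L3     20     116
0     SF    L3     30      97
Finally, mean of column 'salary' = 106.5.

106.5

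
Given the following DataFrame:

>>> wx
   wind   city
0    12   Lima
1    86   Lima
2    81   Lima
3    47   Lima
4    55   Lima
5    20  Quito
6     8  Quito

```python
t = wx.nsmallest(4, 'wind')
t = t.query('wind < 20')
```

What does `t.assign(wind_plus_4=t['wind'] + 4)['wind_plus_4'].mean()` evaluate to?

14.0

take 4 rows with smallest wind:
   wind   city
6     8  Quito
0    12   Lima
5    20  Quito
3    47   Lima
filter rows where wind < 20:
   wind   city
6     8  Quito
0    12   Lima
add column wind_plus_4 = t['wind'] + 4:
   wind   city  wind_plus_4
6     8  Quito           12
0    12   Lima           16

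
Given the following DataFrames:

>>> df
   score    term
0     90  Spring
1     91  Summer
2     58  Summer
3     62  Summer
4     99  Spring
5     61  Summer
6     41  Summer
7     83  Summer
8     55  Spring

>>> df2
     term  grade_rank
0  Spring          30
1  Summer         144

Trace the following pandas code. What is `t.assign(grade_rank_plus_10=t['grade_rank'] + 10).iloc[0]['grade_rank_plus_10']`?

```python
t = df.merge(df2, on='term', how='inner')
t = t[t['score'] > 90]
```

154

merge on 'term' (how='inner') → 9 rows:
   score    term  grade_rank
0     90  Spring          30
1     91  Summer         144
2     58  Summer         144
3     62  Summer         144
4     99  Spring          30
5     61  Summer         144
6     41  Summer         144
7     83  Summer         144
8     55  Spring          30
filter rows where score > 90:
   score    term  grade_rank
1     91  Summer         144
4     99  Spring          30
add column grade_rank_plus_10 = t['grade_rank'] + 10:
   score    term  grade_rank  grade_rank_plus_10
1     91  Summer         144                 154
4     99  Spring          30                  40
Hence 154.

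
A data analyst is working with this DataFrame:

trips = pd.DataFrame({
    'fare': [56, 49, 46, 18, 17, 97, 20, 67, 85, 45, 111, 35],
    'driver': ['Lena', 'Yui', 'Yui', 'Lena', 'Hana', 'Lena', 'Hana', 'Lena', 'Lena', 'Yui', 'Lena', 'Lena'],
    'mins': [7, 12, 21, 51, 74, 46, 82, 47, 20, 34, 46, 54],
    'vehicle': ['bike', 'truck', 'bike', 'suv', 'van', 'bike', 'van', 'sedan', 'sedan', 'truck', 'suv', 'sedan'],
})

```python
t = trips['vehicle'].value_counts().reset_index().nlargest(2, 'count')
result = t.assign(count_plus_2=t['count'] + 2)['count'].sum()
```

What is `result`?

value_counts of vehicle:
vehicle
bike     3
sedan    3
truck    2
suv      2
van      2
Name: count, dtype: int64
reset_index():
  vehicle  count
0    bike      3
1   sedan      3
2   truck      2
3     suv      2
4     van      2
take 2 rows with largest count:
  vehicle  count
0    bike      3
1   sedan      3
add column count_plus_2 = t['count'] + 2:
  vehicle  count  count_plus_2
0    bike      3             5
1   sedan      3             5

6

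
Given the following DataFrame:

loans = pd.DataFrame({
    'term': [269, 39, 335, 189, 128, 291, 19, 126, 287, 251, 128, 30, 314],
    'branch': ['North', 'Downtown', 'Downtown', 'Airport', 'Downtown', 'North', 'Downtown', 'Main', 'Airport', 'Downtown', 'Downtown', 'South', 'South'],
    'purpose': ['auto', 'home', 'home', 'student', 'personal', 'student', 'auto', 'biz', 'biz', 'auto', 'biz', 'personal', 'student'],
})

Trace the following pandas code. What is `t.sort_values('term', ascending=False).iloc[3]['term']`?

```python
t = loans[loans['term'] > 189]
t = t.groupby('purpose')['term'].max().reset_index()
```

filter rows where term > 189:
    term    branch  purpose
0    269     North     auto
2    335  Downtown     home
5    291     North  student
8    287   Airport      biz
9    251  Downtown     auto
12   314     South  student
group by purpose, max of term:
purpose
auto       269
biz        287
home       335
student    314
Name: term, dtype: int64
reset_index():
   purpose  term
0     auto   269
1      biz   287
2     home   335
3  student   314
sort by term descending:
   purpose  term
2     home   335
3  student   314
1      biz   287
0     auto   269

269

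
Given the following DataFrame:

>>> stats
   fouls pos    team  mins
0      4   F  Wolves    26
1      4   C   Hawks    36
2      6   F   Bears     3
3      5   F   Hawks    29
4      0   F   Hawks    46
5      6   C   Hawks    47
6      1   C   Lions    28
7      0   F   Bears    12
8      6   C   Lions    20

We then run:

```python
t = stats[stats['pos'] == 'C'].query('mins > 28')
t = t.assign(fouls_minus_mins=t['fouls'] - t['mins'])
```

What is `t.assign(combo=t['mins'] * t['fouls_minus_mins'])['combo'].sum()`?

-3079

filter rows where pos == 'C':
   fouls pos   team  mins
1      4   C  Hawks    36
5      6   C  Hawks    47
6      1   C  Lions    28
8      6   C  Lions    20
filter rows where mins > 28:
   fouls pos   team  mins
1      4   C  Hawks    36
5      6   C  Hawks    47
add column fouls_minus_mins = t['fouls'] - t['mins']:
   fouls pos   team  mins  fouls_minus_mins
1      4   C  Hawks    36               -32
5      6   C  Hawks    47               -41
add column combo = t['mins'] * t['fouls_minus_mins']:
   fouls pos   team  mins  fouls_minus_mins  combo
1      4   C  Hawks    36               -32  -1152
5      6   C  Hawks    47               -41  -1927
Then the sum of column 'combo': -3079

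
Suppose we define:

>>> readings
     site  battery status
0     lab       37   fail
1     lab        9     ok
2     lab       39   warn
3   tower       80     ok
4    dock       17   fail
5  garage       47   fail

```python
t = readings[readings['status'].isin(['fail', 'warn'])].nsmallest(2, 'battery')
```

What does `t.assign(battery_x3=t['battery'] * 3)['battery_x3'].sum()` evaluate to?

filter rows where status in ['fail', 'warn']:
     site  battery status
0     lab       37   fail
2     lab       39   warn
4    dock       17   fail
5  garage       47   fail
take 2 rows with smallest battery:
   site  battery status
4  dock       17   fail
0   lab       37   fail
add column battery_x3 = t['battery'] * 3:
   site  battery status  battery_x3
4  dock       17   fail          51
0   lab       37   fail         111

162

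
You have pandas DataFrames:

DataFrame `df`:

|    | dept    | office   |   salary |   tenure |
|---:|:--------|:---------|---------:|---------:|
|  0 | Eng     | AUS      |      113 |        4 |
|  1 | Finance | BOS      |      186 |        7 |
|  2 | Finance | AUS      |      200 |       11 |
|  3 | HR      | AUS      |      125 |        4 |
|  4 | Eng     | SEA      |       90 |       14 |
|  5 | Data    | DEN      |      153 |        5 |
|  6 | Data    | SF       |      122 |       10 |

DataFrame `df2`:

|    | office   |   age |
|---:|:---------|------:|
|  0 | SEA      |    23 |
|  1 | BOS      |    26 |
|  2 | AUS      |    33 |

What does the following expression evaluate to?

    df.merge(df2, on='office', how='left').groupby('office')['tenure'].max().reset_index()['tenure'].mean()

merge on 'office' (how='left') → 7 rows:
      dept office  salary  tenure   age
0      Eng    AUS     113       4  33.0
1  Finance    BOS     186       7  26.0
2  Finance    AUS     200      11  33.0
3       HR    AUS     125       4  33.0
4      Eng    SEA      90      14  23.0
5     Data    DEN     153       5   NaN
6     Data     SF     122      10   NaN
group by office, max of tenure:
office
AUS    11
BOS     7
DEN     5
SEA    14
SF     10
Name: tenure, dtype: int64
reset_index():
  office  tenure
0    AUS      11
1    BOS       7
2    DEN       5
3    SEA      14
4     SF      10
Then the mean of column 'tenure': 9.4

9.4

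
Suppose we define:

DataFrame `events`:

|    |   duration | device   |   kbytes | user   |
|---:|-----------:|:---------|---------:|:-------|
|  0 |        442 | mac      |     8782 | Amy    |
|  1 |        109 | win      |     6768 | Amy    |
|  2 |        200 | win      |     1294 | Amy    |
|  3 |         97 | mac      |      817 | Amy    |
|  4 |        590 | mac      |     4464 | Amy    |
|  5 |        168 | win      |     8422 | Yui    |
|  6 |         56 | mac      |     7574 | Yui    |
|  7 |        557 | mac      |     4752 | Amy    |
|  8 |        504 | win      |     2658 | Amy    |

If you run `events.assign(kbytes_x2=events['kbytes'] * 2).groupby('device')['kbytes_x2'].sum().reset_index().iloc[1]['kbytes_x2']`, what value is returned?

add column kbytes_x2 = events['kbytes'] * 2:
   duration device  kbytes user  kbytes_x2
0       442    mac    8782  Amy      17564
1       109    win    6768  Amy      13536
2       200    win    1294  Amy       2588
3        97    mac     817  Amy       1634
4       590    mac    4464  Amy       8928
5       168    win    8422  Yui      16844
6        56    mac    7574  Yui      15148
7       557    mac    4752  Amy       9504
8       504    win    2658  Amy       5316
group by device, sum of kbytes_x2:
device
mac    52778
win    38284
Name: kbytes_x2, dtype: int64
reset_index():
  device  kbytes_x2
0    mac      52778
1    win      38284
Finally, value at position 1, column 'kbytes_x2' = 38284.

38284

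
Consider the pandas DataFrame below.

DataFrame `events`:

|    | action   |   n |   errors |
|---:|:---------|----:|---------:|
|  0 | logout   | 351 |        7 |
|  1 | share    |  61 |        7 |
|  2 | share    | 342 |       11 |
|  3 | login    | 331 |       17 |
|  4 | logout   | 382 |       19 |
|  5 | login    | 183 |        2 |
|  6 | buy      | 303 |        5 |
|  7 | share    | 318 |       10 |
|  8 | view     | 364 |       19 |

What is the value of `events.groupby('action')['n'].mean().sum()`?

group by action, mean of n:
action
buy       303.000000
login     257.000000
logout    366.500000
share     240.333333
view      364.000000
Name: n, dtype: float64
So sum() = 1530.83333333.

1530.83333333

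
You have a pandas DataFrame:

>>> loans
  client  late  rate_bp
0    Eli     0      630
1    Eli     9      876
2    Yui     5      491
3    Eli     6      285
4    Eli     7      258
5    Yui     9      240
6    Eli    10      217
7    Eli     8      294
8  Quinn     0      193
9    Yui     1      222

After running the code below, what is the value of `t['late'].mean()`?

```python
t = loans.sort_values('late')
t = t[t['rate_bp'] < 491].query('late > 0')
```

6.83333333333

sort by late:
  client  late  rate_bp
0    Eli     0      630
8  Quinn     0      193
9    Yui     1      222
2    Yui     5      491
3    Eli     6      285
4    Eli     7      258
7    Eli     8      294
1    Eli     9      876
5    Yui     9      240
6    Eli    10      217
filter rows where rate_bp < 491:
  client  late  rate_bp
8  Quinn     0      193
9    Yui     1      222
3    Eli     6      285
4    Eli     7      258
7    Eli     8      294
5    Yui     9      240
6    Eli    10      217
filter rows where late > 0:
  client  late  rate_bp
9    Yui     1      222
3    Eli     6      285
4    Eli     7      258
7    Eli     8      294
5    Yui     9      240
6    Eli    10      217
Then the mean of column 'late': 6.83333333333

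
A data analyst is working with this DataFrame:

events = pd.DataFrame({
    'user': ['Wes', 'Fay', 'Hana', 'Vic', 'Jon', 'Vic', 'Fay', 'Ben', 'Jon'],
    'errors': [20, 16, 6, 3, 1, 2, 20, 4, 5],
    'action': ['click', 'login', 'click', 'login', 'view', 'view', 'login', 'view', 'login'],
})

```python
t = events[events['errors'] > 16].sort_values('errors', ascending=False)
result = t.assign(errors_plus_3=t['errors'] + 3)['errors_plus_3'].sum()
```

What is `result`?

46

filter rows where errors > 16:
  user  errors action
0  Wes      20  click
6  Fay      20  login
sort by errors descending:
  user  errors action
0  Wes      20  click
6  Fay      20  login
add column errors_plus_3 = t['errors'] + 3:
  user  errors action  errors_plus_3
0  Wes      20  click             23
6  Fay      20  login             23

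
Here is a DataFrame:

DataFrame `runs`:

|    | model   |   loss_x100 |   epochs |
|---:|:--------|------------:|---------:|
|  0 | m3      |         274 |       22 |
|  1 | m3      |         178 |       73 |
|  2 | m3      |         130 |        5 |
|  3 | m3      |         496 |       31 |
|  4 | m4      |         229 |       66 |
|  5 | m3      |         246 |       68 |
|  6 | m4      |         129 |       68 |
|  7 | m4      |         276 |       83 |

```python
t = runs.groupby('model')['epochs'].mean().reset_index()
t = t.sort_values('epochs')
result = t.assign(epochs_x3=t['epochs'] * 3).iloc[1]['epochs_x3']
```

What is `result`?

group by model, mean of epochs:
model
m3    39.800000
m4    72.333333
Name: epochs, dtype: float64
reset_index():
  model     epochs
0    m3  39.800000
1    m4  72.333333
sort by epochs:
  model     epochs
0    m3  39.800000
1    m4  72.333333
add column epochs_x3 = t['epochs'] * 3:
  model     epochs  epochs_x3
0    m3  39.800000      119.4
1    m4  72.333333      217.0

217.0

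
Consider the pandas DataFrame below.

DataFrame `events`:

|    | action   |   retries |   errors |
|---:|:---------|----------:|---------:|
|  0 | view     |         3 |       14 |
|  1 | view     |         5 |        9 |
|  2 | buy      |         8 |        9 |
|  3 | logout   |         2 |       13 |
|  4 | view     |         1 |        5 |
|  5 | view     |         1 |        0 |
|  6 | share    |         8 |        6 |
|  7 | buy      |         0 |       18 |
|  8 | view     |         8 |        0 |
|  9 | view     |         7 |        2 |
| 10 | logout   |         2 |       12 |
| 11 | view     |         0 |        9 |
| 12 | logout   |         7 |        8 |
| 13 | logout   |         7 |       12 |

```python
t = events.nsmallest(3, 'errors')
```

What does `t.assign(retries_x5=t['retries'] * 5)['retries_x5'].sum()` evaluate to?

80

take 3 rows with smallest errors:
  action  retries  errors
5   view        1       0
8   view        8       0
9   view        7       2
add column retries_x5 = t['retries'] * 5:
  action  retries  errors  retries_x5
5   view        1       0           5
8   view        8       0          40
9   view        7       2          35
sum of column 'retries_x5' → 80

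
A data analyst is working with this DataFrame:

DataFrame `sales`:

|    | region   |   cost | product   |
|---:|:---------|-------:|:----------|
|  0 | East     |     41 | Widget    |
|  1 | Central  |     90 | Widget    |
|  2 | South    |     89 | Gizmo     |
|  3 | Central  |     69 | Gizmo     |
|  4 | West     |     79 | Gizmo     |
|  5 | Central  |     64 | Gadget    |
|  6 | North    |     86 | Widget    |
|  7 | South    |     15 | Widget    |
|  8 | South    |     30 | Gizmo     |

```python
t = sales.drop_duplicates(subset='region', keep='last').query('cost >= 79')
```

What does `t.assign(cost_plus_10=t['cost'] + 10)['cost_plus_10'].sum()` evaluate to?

185

drop duplicate region (keep=last):
    region  cost product
0     East    41  Widget
4     West    79   Gizmo
5  Central    64  Gadget
6    North    86  Widget
8    South    30   Gizmo
filter rows where cost >= 79:
  region  cost product
4   West    79   Gizmo
6  North    86  Widget
add column cost_plus_10 = t['cost'] + 10:
  region  cost product  cost_plus_10
4   West    79   Gizmo            89
6  North    86  Widget            96
Finally, sum of column 'cost_plus_10' = 185.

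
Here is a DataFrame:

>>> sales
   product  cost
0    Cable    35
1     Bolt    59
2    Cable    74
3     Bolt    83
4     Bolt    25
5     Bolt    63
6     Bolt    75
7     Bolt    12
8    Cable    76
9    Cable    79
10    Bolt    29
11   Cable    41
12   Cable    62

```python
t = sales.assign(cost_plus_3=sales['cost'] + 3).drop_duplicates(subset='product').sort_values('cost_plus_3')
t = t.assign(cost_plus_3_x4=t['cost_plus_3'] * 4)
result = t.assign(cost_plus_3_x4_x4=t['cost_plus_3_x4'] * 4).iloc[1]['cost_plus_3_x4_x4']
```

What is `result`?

add column cost_plus_3 = sales['cost'] + 3:
   product  cost  cost_plus_3
0    Cable    35           38
1     Bolt    59           62
2    Cable    74           77
3     Bolt    83           86
4     Bolt    25           28
5     Bolt    63           66
6     Bolt    75           78
7     Bolt    12           15
8    Cable    76           79
9    Cable    79           82
10    Bolt    29           32
11   Cable    41           44
12   Cable    62           65
drop duplicate product (keep=first):
  product  cost  cost_plus_3
0   Cable    35           38
1    Bolt    59           62
sort by cost_plus_3:
  product  cost  cost_plus_3
0   Cable    35           38
1    Bolt    59           62
add column cost_plus_3_x4 = t['cost_plus_3'] * 4:
  product  cost  cost_plus_3  cost_plus_3_x4
0   Cable    35           38             152
1    Bolt    59           62             248
add column cost_plus_3_x4_x4 = t['cost_plus_3_x4'] * 4:
  product  cost  cost_plus_3  cost_plus_3_x4  cost_plus_3_x4_x4
0   Cable    35           38             152                608
1    Bolt    59           62             248                992
The value at position 1, column 'cost_plus_3_x4_x4' is 992.

992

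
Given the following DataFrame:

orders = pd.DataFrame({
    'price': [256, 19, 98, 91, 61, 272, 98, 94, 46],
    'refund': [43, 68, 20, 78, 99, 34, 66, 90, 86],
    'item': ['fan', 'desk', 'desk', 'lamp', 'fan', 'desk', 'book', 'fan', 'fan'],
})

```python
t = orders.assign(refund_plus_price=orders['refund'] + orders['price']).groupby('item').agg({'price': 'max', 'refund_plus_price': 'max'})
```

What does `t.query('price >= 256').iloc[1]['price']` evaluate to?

256

add column refund_plus_price = orders['refund'] + orders['price']:
   price  refund  item  refund_plus_price
0    256      43   fan                299
1     19      68  desk                 87
2     98      20  desk                118
3     91      78  lamp                169
4     61      99   fan                160
5    272      34  desk                306
6     98      66  book                164
7     94      90   fan                184
8     46      86   fan                132
group by item: max(price), max(refund_plus_price):
      price  refund_plus_price
item                          
book     98                164
desk    272                306
fan     256                299
lamp     91                169
filter rows where price >= 256:
      price  refund_plus_price
item                          
desk    272                306
fan     256                299
Then the value at position 1, column 'price': 256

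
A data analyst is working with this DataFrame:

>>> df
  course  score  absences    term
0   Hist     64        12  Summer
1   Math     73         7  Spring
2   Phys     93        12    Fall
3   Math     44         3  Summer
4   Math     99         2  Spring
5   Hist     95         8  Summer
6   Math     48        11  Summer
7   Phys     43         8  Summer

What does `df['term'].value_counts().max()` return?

5

value_counts of term:
term
Summer    5
Spring    2
Fall      1
Name: count, dtype: int64
The max of the resulting series is 5.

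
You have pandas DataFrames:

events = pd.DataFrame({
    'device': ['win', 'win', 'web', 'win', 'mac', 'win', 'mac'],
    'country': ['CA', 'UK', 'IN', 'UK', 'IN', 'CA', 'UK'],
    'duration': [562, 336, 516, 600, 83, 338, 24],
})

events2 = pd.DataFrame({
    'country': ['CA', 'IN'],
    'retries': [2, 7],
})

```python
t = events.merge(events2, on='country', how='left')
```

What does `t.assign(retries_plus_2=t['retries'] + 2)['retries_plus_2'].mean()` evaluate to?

merge on 'country' (how='left') → 7 rows:
  device country  duration  retries
0    win      CA       562      2.0
1    win      UK       336      NaN
2    web      IN       516      7.0
3    win      UK       600      NaN
4    mac      IN        83      7.0
5    win      CA       338      2.0
6    mac      UK        24      NaN
add column retries_plus_2 = t['retries'] + 2:
  device country  duration  retries  retries_plus_2
0    win      CA       562      2.0             4.0
1    win      UK       336      NaN             NaN
2    web      IN       516      7.0             9.0
3    win      UK       600      NaN             NaN
4    mac      IN        83      7.0             9.0
5    win      CA       338      2.0             4.0
6    mac      UK        24      NaN             NaN

6.5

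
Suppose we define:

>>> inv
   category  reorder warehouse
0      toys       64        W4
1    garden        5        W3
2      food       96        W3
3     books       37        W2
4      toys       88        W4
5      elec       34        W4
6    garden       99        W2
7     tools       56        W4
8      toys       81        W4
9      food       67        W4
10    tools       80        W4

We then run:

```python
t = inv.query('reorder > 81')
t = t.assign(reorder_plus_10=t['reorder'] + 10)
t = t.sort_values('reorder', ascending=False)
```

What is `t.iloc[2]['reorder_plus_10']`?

98

filter rows where reorder > 81:
  category  reorder warehouse
2     food       96        W3
4     toys       88        W4
6   garden       99        W2
add column reorder_plus_10 = t['reorder'] + 10:
  category  reorder warehouse  reorder_plus_10
2     food       96        W3              106
4     toys       88        W4               98
6   garden       99        W2              109
sort by reorder descending:
  category  reorder warehouse  reorder_plus_10
6   garden       99        W2              109
2     food       96        W3              106
4     toys       88        W4               98
The value at position 2, column 'reorder_plus_10' is 98.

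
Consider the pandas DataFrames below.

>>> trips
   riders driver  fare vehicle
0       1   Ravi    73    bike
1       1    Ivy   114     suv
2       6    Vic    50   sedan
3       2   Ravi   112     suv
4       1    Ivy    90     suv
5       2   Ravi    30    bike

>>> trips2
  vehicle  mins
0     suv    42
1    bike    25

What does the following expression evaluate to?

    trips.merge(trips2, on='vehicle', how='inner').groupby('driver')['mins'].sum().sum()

176

merge on 'vehicle' (how='inner') → 5 rows:
   riders driver  fare vehicle  mins
0       1   Ravi    73    bike    25
1       1    Ivy   114     suv    42
2       2   Ravi   112     suv    42
3       1    Ivy    90     suv    42
4       2   Ravi    30    bike    25
group by driver, sum of mins:
driver
Ivy     84
Ravi    92
Name: mins, dtype: int64
Then the sum of the resulting series: 176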